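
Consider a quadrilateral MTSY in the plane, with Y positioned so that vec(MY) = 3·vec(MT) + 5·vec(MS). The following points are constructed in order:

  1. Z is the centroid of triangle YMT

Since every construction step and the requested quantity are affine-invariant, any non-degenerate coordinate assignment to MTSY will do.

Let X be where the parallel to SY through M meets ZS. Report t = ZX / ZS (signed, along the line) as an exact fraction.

t = 1/10

Work in coordinates with M = (0, 0), T = (1, 0), S = (0, 1), Y = (3, 5).
1. Z is the centroid of triangle YMT ⇒ Z = (4/3, 5/3)
through M parallel to SY: direction (3, 4); meets ZS at X = (6/5, 8/5)
X = Z + t·(S−Z) with t = 1/10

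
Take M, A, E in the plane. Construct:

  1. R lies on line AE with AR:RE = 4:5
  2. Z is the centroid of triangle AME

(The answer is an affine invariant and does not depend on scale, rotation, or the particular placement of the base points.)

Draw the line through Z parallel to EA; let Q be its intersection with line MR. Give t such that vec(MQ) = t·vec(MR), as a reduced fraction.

Assign M = (0, 0), A = (1, 0), E = (0, 1) — the answer is frame-independent, so this choice is without loss of generality.
1. R lies on line AE with AR:RE = 4:5 ⇒ R = (5/9, 4/9)
2. Z is the centroid of triangle AME ⇒ Z = (1/3, 1/3)
through Z parallel to EA: direction (1, -1); meets MR at Q = (10/27, 8/27)
Q = M + t·(R−M) with t = 2/3

t = 2/3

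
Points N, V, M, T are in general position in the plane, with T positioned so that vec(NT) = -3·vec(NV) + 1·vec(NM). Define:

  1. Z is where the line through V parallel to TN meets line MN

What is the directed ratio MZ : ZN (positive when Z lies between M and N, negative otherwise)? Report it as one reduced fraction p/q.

Assign N = (0, 0), V = (1, 0), M = (0, 1), T = (-3, 1) — the answer is frame-independent, so this choice is without loss of generality.
1. Z is where the line through V parallel to TN meets line MN ⇒ Z = (0, 1/3)
Z = M + t·(N−M) with t = 2/3, so MZ:ZN = t:(1−t) = 2/3:1/3

MZ:ZN = 2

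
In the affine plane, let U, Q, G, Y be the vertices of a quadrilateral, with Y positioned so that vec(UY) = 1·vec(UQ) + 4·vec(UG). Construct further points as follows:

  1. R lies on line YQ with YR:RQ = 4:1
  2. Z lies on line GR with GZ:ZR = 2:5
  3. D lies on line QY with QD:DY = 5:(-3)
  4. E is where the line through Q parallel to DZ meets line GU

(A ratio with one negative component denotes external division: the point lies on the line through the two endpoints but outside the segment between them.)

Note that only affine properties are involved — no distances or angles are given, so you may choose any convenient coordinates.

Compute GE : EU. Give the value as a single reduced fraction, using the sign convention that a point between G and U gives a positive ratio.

GE:EU = -342/317

Assign U = (0, 0), Q = (1, 0), G = (0, 1), Y = (1, 4) — the answer is frame-independent, so this choice is without loss of generality.
1. R lies on line YQ with YR:RQ = 4:1 ⇒ R = (1, 4/5)
2. Z lies on line GR with GZ:ZR = 2:5 ⇒ Z = (2/7, 33/35)
3. D lies on line QY with QD:DY = 5:(-3) ⇒ D = (1, 10)
4. E is where the line through Q parallel to DZ meets line GU ⇒ E = (0, -317/25)
E = G + t·(U−G) with t = 342/25, so GE:EU = t:(1−t) = 342/25:-317/25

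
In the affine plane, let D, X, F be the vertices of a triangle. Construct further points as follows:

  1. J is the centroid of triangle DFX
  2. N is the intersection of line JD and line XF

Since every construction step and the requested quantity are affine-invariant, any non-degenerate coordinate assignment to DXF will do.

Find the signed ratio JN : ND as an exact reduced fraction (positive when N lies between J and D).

Work in coordinates with D = (0, 0), X = (1, 0), F = (0, 1).
1. J is the centroid of triangle DFX ⇒ J = (1/3, 1/3)
2. N is the intersection of line JD and line XF ⇒ N = (1/2, 1/2)
N = J + t·(D−J) with t = -1/2, so JN:ND = t:(1−t) = -1/2:3/2

JN:ND = -1/3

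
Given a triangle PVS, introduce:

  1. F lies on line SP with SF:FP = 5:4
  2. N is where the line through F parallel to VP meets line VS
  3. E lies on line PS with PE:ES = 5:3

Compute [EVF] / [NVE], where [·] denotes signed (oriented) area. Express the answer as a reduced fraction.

Set P = (0, 0), V = (1, 0), S = (0, 1); any affine frame gives the same invariant.
1. F lies on line SP with SF:FP = 5:4 ⇒ F = (0, 4/9)
2. N is where the line through F parallel to VP meets line VS ⇒ N = (5/9, 4/9)
3. E lies on line PS with PE:ES = 5:3 ⇒ E = (0, 5/8)
2·[EVF] = -13/72, 2·[NVE] = -1/6
[EVF]:[NVE] = -13/72:-1/6 = 13/12

[EVF]:[NVE] = 13/12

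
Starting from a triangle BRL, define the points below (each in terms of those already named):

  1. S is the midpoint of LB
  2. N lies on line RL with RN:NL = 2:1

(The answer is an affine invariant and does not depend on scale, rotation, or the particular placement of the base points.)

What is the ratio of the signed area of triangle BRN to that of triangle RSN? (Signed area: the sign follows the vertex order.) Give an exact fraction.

[BRN]:[RSN] = -2

Assign B = (0, 0), R = (1, 0), L = (0, 1) — the answer is frame-independent, so this choice is without loss of generality.
1. S is the midpoint of LB ⇒ S = (0, 1/2)
2. N lies on line RL with RN:NL = 2:1 ⇒ N = (1/3, 2/3)
2·[BRN] = 2/3, 2·[RSN] = -1/3
[BRN]:[RSN] = 2/3:-1/3 = -2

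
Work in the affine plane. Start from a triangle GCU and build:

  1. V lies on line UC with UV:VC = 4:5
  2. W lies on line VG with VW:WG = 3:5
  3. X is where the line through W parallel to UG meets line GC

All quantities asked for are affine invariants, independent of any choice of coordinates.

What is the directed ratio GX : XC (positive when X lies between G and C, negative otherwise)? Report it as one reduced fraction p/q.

GX:XC = 5/13

Set G = (0, 0), C = (1, 0), U = (0, 1); any affine frame gives the same invariant.
1. V lies on line UC with UV:VC = 4:5 ⇒ V = (4/9, 5/9)
2. W lies on line VG with VW:WG = 3:5 ⇒ W = (5/18, 25/72)
3. X is where the line through W parallel to UG meets line GC ⇒ X = (5/18, 0)
X = G + t·(C−G) with t = 5/18, so GX:XC = t:(1−t) = 5/18:13/18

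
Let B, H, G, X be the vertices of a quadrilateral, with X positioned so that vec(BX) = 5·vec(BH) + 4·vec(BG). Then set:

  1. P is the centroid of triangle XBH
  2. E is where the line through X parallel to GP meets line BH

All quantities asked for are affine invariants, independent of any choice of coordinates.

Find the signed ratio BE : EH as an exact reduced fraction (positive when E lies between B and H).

BE:EH = -19/20

Set B = (0, 0), H = (1, 0), G = (0, 1), X = (5, 4); any affine frame gives the same invariant.
1. P is the centroid of triangle XBH ⇒ P = (2, 4/3)
2. E is where the line through X parallel to GP meets line BH ⇒ E = (-19, 0)
E = B + t·(H−B) with t = -19, so BE:EH = t:(1−t) = -19:20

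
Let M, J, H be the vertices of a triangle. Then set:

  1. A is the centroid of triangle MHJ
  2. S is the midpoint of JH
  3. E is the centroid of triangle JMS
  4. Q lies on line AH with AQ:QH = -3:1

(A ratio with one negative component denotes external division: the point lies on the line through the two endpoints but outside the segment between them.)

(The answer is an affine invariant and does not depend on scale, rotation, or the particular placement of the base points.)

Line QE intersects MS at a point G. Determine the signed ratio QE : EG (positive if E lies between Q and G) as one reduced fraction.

Work in coordinates with M = (0, 0), J = (1, 0), H = (0, 1).
1. A is the centroid of triangle MHJ ⇒ A = (1/3, 1/3)
2. S is the midpoint of JH ⇒ S = (1/2, 1/2)
3. E is the centroid of triangle JMS ⇒ E = (1/2, 1/6)
4. Q lies on line AH with AQ:QH = -3:1 ⇒ Q = (-1/6, 4/3)
line QE meets MS at G = (25/66, 25/66)
E = Q + t·(G−Q) with t = 11/9, so QE:EG = 11/9:-2/9

QE:EG = -11/2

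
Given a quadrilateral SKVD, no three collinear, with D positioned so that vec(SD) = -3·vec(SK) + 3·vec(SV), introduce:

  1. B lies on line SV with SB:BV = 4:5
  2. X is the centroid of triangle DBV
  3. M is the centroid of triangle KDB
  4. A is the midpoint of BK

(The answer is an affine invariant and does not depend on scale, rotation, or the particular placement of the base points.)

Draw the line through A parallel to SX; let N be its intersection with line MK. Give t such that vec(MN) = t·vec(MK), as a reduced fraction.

t = 65/107

Set S = (0, 0), K = (1, 0), V = (0, 1), D = (-3, 3); any affine frame gives the same invariant.
1. B lies on line SV with SB:BV = 4:5 ⇒ B = (0, 4/9)
2. X is the centroid of triangle DBV ⇒ X = (-1, 40/27)
3. M is the centroid of triangle KDB ⇒ M = (-2/3, 31/27)
4. A is the midpoint of BK ⇒ A = (1/2, 2/9)
through A parallel to SX: direction (-1, 40/27); meets MK at N = (37/107, 434/963)
N = M + t·(K−M) with t = 65/107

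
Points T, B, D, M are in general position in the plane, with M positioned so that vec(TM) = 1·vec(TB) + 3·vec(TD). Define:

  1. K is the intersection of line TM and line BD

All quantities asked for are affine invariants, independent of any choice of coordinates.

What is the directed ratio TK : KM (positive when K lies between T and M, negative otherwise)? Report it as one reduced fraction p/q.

TK:KM = 1/3

Work in coordinates with T = (0, 0), B = (1, 0), D = (0, 1), M = (1, 3).
1. K is the intersection of line TM and line BD ⇒ K = (1/4, 3/4)
K = T + t·(M−T) with t = 1/4, so TK:KM = t:(1−t) = 1/4:3/4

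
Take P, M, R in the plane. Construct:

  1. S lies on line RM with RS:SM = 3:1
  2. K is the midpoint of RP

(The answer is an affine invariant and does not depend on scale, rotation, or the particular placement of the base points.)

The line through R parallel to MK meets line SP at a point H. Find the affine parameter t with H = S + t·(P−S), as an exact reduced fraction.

Set P = (0, 0), M = (1, 0), R = (0, 1); any affine frame gives the same invariant.
1. S lies on line RM with RS:SM = 3:1 ⇒ S = (3/4, 1/4)
2. K is the midpoint of RP ⇒ K = (0, 1/2)
through R parallel to MK: direction (-1, 1/2); meets SP at H = (6/5, 2/5)
H = S + t·(P−S) with t = -3/5

t = -3/5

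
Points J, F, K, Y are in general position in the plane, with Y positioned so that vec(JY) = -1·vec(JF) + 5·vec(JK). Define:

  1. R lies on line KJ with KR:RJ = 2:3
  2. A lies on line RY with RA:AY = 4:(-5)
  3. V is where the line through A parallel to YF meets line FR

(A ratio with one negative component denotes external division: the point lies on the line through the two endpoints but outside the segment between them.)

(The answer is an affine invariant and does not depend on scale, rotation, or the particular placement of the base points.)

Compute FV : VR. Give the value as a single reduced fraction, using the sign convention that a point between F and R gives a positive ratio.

FV:VR = -5/4

Work in coordinates with J = (0, 0), F = (1, 0), K = (0, 1), Y = (-1, 5).
1. R lies on line KJ with KR:RJ = 2:3 ⇒ R = (0, 3/5)
2. A lies on line RY with RA:AY = 4:(-5) ⇒ A = (4, -17)
3. V is where the line through A parallel to YF meets line FR ⇒ V = (-4, 3)
V = F + t·(R−F) with t = 5, so FV:VR = t:(1−t) = 5:-4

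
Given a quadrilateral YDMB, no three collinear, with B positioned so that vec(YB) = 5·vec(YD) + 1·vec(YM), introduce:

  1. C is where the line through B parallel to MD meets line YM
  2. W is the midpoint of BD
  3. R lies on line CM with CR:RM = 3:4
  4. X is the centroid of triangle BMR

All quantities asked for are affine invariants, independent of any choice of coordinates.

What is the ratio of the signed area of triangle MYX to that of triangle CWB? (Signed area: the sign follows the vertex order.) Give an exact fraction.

Work in coordinates with Y = (0, 0), D = (1, 0), M = (0, 1), B = (5, 1).
1. C is where the line through B parallel to MD meets line YM ⇒ C = (0, 6)
2. W is the midpoint of BD ⇒ W = (3, 1/2)
3. R lies on line CM with CR:RM = 3:4 ⇒ R = (0, 27/7)
4. X is the centroid of triangle BMR ⇒ X = (5/3, 41/21)
2·[MYX] = 5/3, 2·[CWB] = 25/2
[MYX]:[CWB] = 5/3:25/2 = 2/15

[MYX]:[CWB] = 2/15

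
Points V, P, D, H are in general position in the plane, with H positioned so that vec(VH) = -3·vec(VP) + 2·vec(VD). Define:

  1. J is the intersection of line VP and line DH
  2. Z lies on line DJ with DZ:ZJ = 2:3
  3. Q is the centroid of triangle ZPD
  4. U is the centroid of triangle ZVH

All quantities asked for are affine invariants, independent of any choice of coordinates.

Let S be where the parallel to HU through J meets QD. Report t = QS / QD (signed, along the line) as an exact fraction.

Work in coordinates with V = (0, 0), P = (1, 0), D = (0, 1), H = (-3, 2).
1. J is the intersection of line VP and line DH ⇒ J = (3, 0)
2. Z lies on line DJ with DZ:ZJ = 2:3 ⇒ Z = (6/5, 3/5)
3. Q is the centroid of triangle ZPD ⇒ Q = (11/15, 8/15)
4. U is the centroid of triangle ZVH ⇒ U = (-3/5, 13/15)
through J parallel to HU: direction (12/5, -17/15); meets QD at S = (-33/13, 34/13)
S = Q + t·(D−Q) with t = 58/13

t = 58/13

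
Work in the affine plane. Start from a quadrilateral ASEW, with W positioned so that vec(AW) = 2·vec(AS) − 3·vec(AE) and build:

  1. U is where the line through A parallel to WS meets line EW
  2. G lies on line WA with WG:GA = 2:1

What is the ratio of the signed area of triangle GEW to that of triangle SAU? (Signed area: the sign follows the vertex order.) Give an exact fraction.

[GEW]:[SAU] = 4/9

Set A = (0, 0), S = (1, 0), E = (0, 1), W = (2, -3); any affine frame gives the same invariant.
1. U is where the line through A parallel to WS meets line EW ⇒ U = (-1, 3)
2. G lies on line WA with WG:GA = 2:1 ⇒ G = (2/3, -1)
2·[GEW] = -4/3, 2·[SAU] = -3
[GEW]:[SAU] = -4/3:-3 = 4/9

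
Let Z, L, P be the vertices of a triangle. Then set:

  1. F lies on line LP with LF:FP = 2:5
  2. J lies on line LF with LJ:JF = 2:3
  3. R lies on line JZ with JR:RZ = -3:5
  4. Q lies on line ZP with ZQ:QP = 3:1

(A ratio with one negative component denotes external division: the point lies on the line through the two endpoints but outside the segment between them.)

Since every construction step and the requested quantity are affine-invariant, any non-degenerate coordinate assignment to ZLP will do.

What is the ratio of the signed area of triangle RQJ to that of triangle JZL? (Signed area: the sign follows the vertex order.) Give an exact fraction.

[RQJ]:[JZL] = 279/32

Choose coordinates Z = (0, 0), L = (1, 0), P = (0, 1).
1. F lies on line LP with LF:FP = 2:5 ⇒ F = (5/7, 2/7)
2. J lies on line LF with LJ:JF = 2:3 ⇒ J = (31/35, 4/35)
3. R lies on line JZ with JR:RZ = -3:5 ⇒ R = (31/14, 2/7)
4. Q lies on line ZP with ZQ:QP = 3:1 ⇒ Q = (0, 3/4)
2·[RQJ] = 279/280, 2·[JZL] = 4/35
[RQJ]:[JZL] = 279/280:4/35 = 279/32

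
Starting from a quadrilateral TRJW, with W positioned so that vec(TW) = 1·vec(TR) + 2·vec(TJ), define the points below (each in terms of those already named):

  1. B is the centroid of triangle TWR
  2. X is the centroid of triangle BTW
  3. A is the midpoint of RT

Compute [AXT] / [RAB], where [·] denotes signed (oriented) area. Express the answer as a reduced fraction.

[AXT]:[RAB] = -4/3

Assign T = (0, 0), R = (1, 0), J = (0, 1), W = (1, 2) — the answer is frame-independent, so this choice is without loss of generality.
1. B is the centroid of triangle TWR ⇒ B = (2/3, 2/3)
2. X is the centroid of triangle BTW ⇒ X = (5/9, 8/9)
3. A is the midpoint of RT ⇒ A = (1/2, 0)
2·[AXT] = 4/9, 2·[RAB] = -1/3
[AXT]:[RAB] = 4/9:-1/3 = -4/3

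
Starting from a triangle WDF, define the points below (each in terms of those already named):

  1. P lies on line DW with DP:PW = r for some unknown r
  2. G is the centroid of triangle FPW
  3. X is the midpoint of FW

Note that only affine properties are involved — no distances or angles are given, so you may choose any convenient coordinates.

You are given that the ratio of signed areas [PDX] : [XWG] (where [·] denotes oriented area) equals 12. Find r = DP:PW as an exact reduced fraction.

r = 4

Assign W = (0, 0), D = (1, 0), F = (0, 1) — the answer is frame-independent, so this choice is without loss of generality.
1. With DP:PW = r, write λ = r/(r+1) so P = D + λ·(W−D); P is affine-linear in λ
2. G is the centroid of triangle FPW ⇒ G is an affine combination of earlier points and hence also affine-linear in λ
3. X is the midpoint of FW ⇒ X = (0, 1/2)
Every point depending on P is an affine combination of P and λ-independent points, so each such coordinate is linear in λ; the λ² term in each signed area is a multiple of (W−D)×(W−D) = 0, so 2·[PDX] and 2·[XWG] are each linear in λ. Evaluating at λ=0 and λ=1:
  2·[PDX] = 1/2·λ,   2·[XWG] = -1/6·λ + 1/6
So [PDX]:[XWG] = (1/2·λ) / (-1/6·λ + 1/6). Setting this equal to 12:
  1/2·λ = 12·(-1/6·λ + 1/6)  ⇒  λ = 4/5
Then r = λ/(1−λ) = (4/5)/(1/5) = 4. Check: with r = 4, P = (1/5, 0) and [PDX]:[XWG] = 12 as required.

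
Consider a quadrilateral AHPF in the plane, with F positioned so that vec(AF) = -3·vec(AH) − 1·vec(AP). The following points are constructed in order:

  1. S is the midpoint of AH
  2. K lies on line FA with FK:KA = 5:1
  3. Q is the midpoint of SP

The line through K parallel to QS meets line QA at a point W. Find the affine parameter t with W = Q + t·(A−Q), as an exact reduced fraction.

t = 13/6

Set A = (0, 0), H = (1, 0), P = (0, 1), F = (-3, -1); any affine frame gives the same invariant.
1. S is the midpoint of AH ⇒ S = (1/2, 0)
2. K lies on line FA with FK:KA = 5:1 ⇒ K = (-1/2, -1/6)
3. Q is the midpoint of SP ⇒ Q = (1/4, 1/2)
through K parallel to QS: direction (1/4, -1/2); meets QA at W = (-7/24, -7/12)
W = Q + t·(A−Q) with t = 13/6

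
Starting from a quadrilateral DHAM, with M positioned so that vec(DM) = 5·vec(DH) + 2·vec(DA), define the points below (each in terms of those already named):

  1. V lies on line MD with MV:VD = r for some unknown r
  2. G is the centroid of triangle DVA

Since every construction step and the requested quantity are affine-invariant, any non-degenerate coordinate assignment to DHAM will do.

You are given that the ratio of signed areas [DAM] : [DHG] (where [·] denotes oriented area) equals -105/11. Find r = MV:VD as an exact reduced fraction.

r = 5/2

Choose coordinates D = (0, 0), H = (1, 0), A = (0, 1), M = (5, 2).
1. With MV:VD = r, write λ = r/(r+1) so V = M + λ·(D−M); V is affine-linear in λ
2. G is the centroid of triangle DVA ⇒ G is an affine combination of earlier points and hence also affine-linear in λ
Every point depending on V is an affine combination of V and λ-independent points, so each such coordinate is linear in λ; the λ² term in each signed area is a multiple of (D−M)×(D−M) = 0, so 2·[DAM] and 2·[DHG] are each linear in λ. Evaluating at λ=0 and λ=1:
  2·[DAM] = -5,   2·[DHG] = -2/3·λ + 1
So [DAM]:[DHG] = (-5) / (-2/3·λ + 1). Setting this equal to -105/11:
  -5 = -105/11·(-2/3·λ + 1)  ⇒  λ = 5/7
Then r = λ/(1−λ) = (5/7)/(2/7) = 5/2. Check: with r = 5/2, V = (10/7, 4/7) and [DAM]:[DHG] = -105/11 as required.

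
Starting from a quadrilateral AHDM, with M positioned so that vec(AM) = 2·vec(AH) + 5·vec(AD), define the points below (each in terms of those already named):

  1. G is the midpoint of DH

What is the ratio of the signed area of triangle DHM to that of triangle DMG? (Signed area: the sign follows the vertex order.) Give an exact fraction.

Assign A = (0, 0), H = (1, 0), D = (0, 1), M = (2, 5) — the answer is frame-independent, so this choice is without loss of generality.
1. G is the midpoint of DH ⇒ G = (1/2, 1/2)
2·[DHM] = 6, 2·[DMG] = -3
[DHM]:[DMG] = 6:-3 = -2

[DHM]:[DMG] = -2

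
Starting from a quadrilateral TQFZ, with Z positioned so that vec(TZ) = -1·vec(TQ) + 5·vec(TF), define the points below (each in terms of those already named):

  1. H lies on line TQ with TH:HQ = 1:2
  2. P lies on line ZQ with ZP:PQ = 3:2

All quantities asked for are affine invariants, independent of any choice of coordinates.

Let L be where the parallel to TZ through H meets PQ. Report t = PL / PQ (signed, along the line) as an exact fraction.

t = -2/3

Set T = (0, 0), Q = (1, 0), F = (0, 1), Z = (-1, 5); any affine frame gives the same invariant.
1. H lies on line TQ with TH:HQ = 1:2 ⇒ H = (1/3, 0)
2. P lies on line ZQ with ZP:PQ = 3:2 ⇒ P = (1/5, 2)
through H parallel to TZ: direction (-1, 5); meets PQ at L = (-1/3, 10/3)
L = P + t·(Q−P) with t = -2/3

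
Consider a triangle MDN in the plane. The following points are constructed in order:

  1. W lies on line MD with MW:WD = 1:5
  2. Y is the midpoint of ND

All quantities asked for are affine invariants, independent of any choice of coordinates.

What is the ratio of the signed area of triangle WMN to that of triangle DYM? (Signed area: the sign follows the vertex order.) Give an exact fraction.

[WMN]:[DYM] = -1/3

Work in coordinates with M = (0, 0), D = (1, 0), N = (0, 1).
1. W lies on line MD with MW:WD = 1:5 ⇒ W = (1/6, 0)
2. Y is the midpoint of ND ⇒ Y = (1/2, 1/2)
2·[WMN] = -1/6, 2·[DYM] = 1/2
[WMN]:[DYM] = -1/6:1/2 = -1/3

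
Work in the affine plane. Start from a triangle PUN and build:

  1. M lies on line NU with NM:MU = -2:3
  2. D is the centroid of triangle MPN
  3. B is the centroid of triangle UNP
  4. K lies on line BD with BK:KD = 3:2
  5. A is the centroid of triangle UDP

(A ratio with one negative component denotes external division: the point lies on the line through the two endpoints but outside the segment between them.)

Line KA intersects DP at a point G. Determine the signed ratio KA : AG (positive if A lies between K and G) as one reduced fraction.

KA:AG = -2/5

Work in coordinates with P = (0, 0), U = (1, 0), N = (0, 1).
1. M lies on line NU with NM:MU = -2:3 ⇒ M = (-2, 3)
2. D is the centroid of triangle MPN ⇒ D = (-2/3, 4/3)
3. B is the centroid of triangle UNP ⇒ B = (1/3, 1/3)
4. K lies on line BD with BK:KD = 3:2 ⇒ K = (-4/15, 14/15)
5. A is the centroid of triangle UDP ⇒ A = (1/9, 4/9)
line KA meets DP at G = (-5/6, 5/3)
A = K + t·(G−K) with t = -2/3, so KA:AG = -2/3:5/3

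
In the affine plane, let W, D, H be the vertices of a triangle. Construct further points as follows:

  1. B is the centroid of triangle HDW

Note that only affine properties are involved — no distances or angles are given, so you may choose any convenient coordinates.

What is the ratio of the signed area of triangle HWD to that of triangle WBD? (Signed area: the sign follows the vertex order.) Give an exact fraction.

[HWD]:[WBD] = -3

Choose coordinates W = (0, 0), D = (1, 0), H = (0, 1).
1. B is the centroid of triangle HDW ⇒ B = (1/3, 1/3)
2·[HWD] = 1, 2·[WBD] = -1/3
[HWD]:[WBD] = 1:-1/3 = -3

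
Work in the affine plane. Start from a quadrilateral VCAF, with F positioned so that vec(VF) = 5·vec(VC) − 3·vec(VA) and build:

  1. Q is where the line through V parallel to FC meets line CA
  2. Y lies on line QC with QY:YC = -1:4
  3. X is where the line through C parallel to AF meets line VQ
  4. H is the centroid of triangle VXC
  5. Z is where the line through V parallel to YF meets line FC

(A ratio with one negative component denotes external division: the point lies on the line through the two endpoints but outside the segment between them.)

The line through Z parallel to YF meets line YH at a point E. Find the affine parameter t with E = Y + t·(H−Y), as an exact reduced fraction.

Set V = (0, 0), C = (1, 0), A = (0, 1), F = (5, -3); any affine frame gives the same invariant.
1. Q is where the line through V parallel to FC meets line CA ⇒ Q = (4, -3)
2. Y lies on line QC with QY:YC = -1:4 ⇒ Y = (5, -4)
3. X is where the line through C parallel to AF meets line VQ ⇒ X = (16, -12)
4. H is the centroid of triangle VXC ⇒ H = (17/3, -4)
5. Z is where the line through V parallel to YF meets line FC ⇒ Z = (0, 3/4)
through Z parallel to YF: direction (0, 1); meets YH at E = (0, -4)
E = Y + t·(H−Y) with t = -15/2

t = -15/2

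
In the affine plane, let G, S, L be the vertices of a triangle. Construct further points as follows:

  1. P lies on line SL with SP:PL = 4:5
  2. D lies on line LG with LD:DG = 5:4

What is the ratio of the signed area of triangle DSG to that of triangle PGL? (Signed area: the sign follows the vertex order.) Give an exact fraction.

[DSG]:[PGL] = 4/5

Work in coordinates with G = (0, 0), S = (1, 0), L = (0, 1).
1. P lies on line SL with SP:PL = 4:5 ⇒ P = (5/9, 4/9)
2. D lies on line LG with LD:DG = 5:4 ⇒ D = (0, 4/9)
2·[DSG] = -4/9, 2·[PGL] = -5/9
[DSG]:[PGL] = -4/9:-5/9 = 4/5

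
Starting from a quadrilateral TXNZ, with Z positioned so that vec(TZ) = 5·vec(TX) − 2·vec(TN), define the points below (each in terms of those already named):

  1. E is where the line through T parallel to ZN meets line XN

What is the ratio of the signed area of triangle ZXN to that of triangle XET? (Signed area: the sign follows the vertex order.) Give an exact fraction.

Choose coordinates T = (0, 0), X = (1, 0), N = (0, 1), Z = (5, -2).
1. E is where the line through T parallel to ZN meets line XN ⇒ E = (5/2, -3/2)
2·[ZXN] = -2, 2·[XET] = -3/2
[ZXN]:[XET] = -2:-3/2 = 4/3

[ZXN]:[XET] = 4/3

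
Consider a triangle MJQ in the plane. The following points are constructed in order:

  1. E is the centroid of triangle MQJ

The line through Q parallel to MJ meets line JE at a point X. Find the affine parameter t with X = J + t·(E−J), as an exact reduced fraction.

Work in coordinates with M = (0, 0), J = (1, 0), Q = (0, 1).
1. E is the centroid of triangle MQJ ⇒ E = (1/3, 1/3)
through Q parallel to MJ: direction (1, 0); meets JE at X = (-1, 1)
X = J + t·(E−J) with t = 3

t = 3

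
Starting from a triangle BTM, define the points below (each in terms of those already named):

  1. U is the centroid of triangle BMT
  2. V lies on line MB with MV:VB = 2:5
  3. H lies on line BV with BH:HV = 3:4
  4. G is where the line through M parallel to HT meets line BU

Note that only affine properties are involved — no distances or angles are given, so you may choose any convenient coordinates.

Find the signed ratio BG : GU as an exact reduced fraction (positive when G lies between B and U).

Work in coordinates with B = (0, 0), T = (1, 0), M = (0, 1).
1. U is the centroid of triangle BMT ⇒ U = (1/3, 1/3)
2. V lies on line MB with MV:VB = 2:5 ⇒ V = (0, 5/7)
3. H lies on line BV with BH:HV = 3:4 ⇒ H = (0, 15/49)
4. G is where the line through M parallel to HT meets line BU ⇒ G = (49/64, 49/64)
G = B + t·(U−B) with t = 147/64, so BG:GU = t:(1−t) = 147/64:-83/64

BG:GU = -147/83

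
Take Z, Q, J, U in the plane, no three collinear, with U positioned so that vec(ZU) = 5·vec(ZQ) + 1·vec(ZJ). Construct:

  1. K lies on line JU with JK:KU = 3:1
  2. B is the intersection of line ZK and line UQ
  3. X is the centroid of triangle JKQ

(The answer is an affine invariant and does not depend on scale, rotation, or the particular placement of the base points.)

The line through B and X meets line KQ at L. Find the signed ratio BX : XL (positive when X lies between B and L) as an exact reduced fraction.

BX:XL = 3

Set Z = (0, 0), Q = (1, 0), J = (0, 1), U = (5, 1); any affine frame gives the same invariant.
1. K lies on line JU with JK:KU = 3:1 ⇒ K = (15/4, 1)
2. B is the intersection of line ZK and line UQ ⇒ B = (-15, -4)
3. X is the centroid of triangle JKQ ⇒ X = (19/12, 2/3)
line BX meets KQ at L = (64/9, 20/9)
X = B + t·(L−B) with t = 3/4, so BX:XL = 3/4:1/4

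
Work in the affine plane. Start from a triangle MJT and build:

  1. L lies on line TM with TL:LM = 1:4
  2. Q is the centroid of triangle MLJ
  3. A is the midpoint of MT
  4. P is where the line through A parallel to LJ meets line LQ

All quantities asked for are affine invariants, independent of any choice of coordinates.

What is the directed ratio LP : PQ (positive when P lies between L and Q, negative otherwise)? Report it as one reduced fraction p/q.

LP:PQ = -9

Set M = (0, 0), J = (1, 0), T = (0, 1); any affine frame gives the same invariant.
1. L lies on line TM with TL:LM = 1:4 ⇒ L = (0, 4/5)
2. Q is the centroid of triangle MLJ ⇒ Q = (1/3, 4/15)
3. A is the midpoint of MT ⇒ A = (0, 1/2)
4. P is where the line through A parallel to LJ meets line LQ ⇒ P = (3/8, 1/5)
P = L + t·(Q−L) with t = 9/8, so LP:PQ = t:(1−t) = 9/8:-1/8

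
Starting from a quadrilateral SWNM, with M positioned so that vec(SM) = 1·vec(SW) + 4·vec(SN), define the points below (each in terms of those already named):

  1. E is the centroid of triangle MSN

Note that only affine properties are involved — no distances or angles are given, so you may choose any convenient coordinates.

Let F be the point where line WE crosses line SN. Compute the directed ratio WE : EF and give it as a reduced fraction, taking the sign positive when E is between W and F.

Work in coordinates with S = (0, 0), W = (1, 0), N = (0, 1), M = (1, 4).
1. E is the centroid of triangle MSN ⇒ E = (1/3, 5/3)
line WE meets SN at F = (0, 5/2)
E = W + t·(F−W) with t = 2/3, so WE:EF = 2/3:1/3

WE:EF = 2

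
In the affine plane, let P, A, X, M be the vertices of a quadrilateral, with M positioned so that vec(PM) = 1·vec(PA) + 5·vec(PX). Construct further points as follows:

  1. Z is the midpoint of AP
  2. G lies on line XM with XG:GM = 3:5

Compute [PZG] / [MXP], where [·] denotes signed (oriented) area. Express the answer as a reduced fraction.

[PZG]:[MXP] = 5/4

Work in coordinates with P = (0, 0), A = (1, 0), X = (0, 1), M = (1, 5).
1. Z is the midpoint of AP ⇒ Z = (1/2, 0)
2. G lies on line XM with XG:GM = 3:5 ⇒ G = (3/8, 5/2)
2·[PZG] = 5/4, 2·[MXP] = 1
[PZG]:[MXP] = 5/4:1 = 5/4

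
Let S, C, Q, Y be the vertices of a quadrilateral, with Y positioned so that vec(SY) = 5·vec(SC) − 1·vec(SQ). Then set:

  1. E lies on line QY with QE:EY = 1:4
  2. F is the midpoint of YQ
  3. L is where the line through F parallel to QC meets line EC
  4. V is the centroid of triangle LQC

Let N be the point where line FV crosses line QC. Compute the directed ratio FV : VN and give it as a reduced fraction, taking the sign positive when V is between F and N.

Set S = (0, 0), C = (1, 0), Q = (0, 1), Y = (5, -1); any affine frame gives the same invariant.
1. E lies on line QY with QE:EY = 1:4 ⇒ E = (1, 3/5)
2. F is the midpoint of YQ ⇒ F = (5/2, 0)
3. L is where the line through F parallel to QC meets line EC ⇒ L = (1, 3/2)
4. V is the centroid of triangle LQC ⇒ V = (2/3, 5/6)
line FV meets QC at N = (-1/4, 5/4)
V = F + t·(N−F) with t = 2/3, so FV:VN = 2/3:1/3

FV:VN = 2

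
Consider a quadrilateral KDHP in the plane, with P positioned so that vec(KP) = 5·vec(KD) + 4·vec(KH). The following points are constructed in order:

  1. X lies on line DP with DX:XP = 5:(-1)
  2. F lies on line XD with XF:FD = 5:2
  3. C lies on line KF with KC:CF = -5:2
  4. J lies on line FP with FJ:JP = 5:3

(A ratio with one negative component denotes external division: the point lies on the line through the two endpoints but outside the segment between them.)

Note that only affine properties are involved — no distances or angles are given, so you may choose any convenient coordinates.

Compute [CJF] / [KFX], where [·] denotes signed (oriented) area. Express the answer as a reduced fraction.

[CJF]:[KFX] = 3/10

Set K = (0, 0), D = (1, 0), H = (0, 1), P = (5, 4); any affine frame gives the same invariant.
1. X lies on line DP with DX:XP = 5:(-1) ⇒ X = (6, 5)
2. F lies on line XD with XF:FD = 5:2 ⇒ F = (17/7, 10/7)
3. C lies on line KF with KC:CF = -5:2 ⇒ C = (85/21, 50/21)
4. J lies on line FP with FJ:JP = 5:3 ⇒ J = (113/28, 85/28)
2·[CJF] = 15/14, 2·[KFX] = 25/7
[CJF]:[KFX] = 15/14:25/7 = 3/10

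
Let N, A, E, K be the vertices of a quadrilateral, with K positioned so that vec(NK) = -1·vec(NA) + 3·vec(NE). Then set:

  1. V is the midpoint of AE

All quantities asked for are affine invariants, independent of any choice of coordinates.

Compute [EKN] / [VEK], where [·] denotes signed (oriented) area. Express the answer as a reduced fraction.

[EKN]:[VEK] = -2

Assign N = (0, 0), A = (1, 0), E = (0, 1), K = (-1, 3) — the answer is frame-independent, so this choice is without loss of generality.
1. V is the midpoint of AE ⇒ V = (1/2, 1/2)
2·[EKN] = 1, 2·[VEK] = -1/2
[EKN]:[VEK] = 1:-1/2 = -2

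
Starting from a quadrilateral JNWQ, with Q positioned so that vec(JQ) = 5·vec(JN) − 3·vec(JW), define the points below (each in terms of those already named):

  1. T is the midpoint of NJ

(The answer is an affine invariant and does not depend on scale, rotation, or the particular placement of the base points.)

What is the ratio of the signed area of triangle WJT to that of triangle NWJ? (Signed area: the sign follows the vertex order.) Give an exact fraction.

[WJT]:[NWJ] = 1/2

Assign J = (0, 0), N = (1, 0), W = (0, 1), Q = (5, -3) — the answer is frame-independent, so this choice is without loss of generality.
1. T is the midpoint of NJ ⇒ T = (1/2, 0)
2·[WJT] = 1/2, 2·[NWJ] = 1
[WJT]:[NWJ] = 1/2:1 = 1/2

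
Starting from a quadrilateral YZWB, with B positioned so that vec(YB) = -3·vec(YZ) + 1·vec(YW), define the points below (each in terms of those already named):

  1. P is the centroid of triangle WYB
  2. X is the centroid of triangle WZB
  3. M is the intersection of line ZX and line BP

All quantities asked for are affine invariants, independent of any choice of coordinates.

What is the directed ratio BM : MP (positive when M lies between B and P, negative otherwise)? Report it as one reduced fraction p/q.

BM:MP = -9/2

Assign Y = (0, 0), Z = (1, 0), W = (0, 1), B = (-3, 1) — the answer is frame-independent, so this choice is without loss of generality.
1. P is the centroid of triangle WYB ⇒ P = (-1, 2/3)
2. X is the centroid of triangle WZB ⇒ X = (-2/3, 2/3)
3. M is the intersection of line ZX and line BP ⇒ M = (-3/7, 4/7)
M = B + t·(P−B) with t = 9/7, so BM:MP = t:(1−t) = 9/7:-2/7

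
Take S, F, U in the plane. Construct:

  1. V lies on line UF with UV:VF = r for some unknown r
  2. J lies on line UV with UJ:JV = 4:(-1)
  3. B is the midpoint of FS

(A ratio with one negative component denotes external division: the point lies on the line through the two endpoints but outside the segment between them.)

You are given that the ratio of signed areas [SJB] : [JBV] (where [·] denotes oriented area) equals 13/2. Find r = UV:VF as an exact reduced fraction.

Set S = (0, 0), F = (1, 0), U = (0, 1); any affine frame gives the same invariant.
1. With UV:VF = r, write λ = r/(r+1) so V = U + λ·(F−U); V is affine-linear in λ
2. J lies on line UV with UJ:JV = 4:(-1) ⇒ J is an affine combination of earlier points and hence also affine-linear in λ
3. B is the midpoint of FS ⇒ B = (1/2, 0)
Every point depending on V is an affine combination of V and λ-independent points, so each such coordinate is linear in λ; the λ² term in each signed area is a multiple of (F−U)×(F−U) = 0, so 2·[SJB] and 2·[JBV] are each linear in λ. Evaluating at λ=0 and λ=1:
  2·[SJB] = 2/3·λ − 1/2,   2·[JBV] = -1/6·λ
So [SJB]:[JBV] = (2/3·λ − 1/2) / (-1/6·λ). Setting this equal to 13/2:
  2/3·λ − 1/2 = 13/2·(-1/6·λ)  ⇒  λ = 2/7
Then r = λ/(1−λ) = (2/7)/(5/7) = 2/5. Check: with r = 2/5, V = (2/7, 5/7) and [SJB]:[JBV] = 13/2 as required.

r = 2/5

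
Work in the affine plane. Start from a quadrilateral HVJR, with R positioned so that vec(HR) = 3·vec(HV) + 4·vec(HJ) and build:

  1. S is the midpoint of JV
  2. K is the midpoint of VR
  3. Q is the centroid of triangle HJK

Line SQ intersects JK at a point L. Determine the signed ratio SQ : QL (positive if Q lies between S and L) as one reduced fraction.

SQ:QL = 5/4

Assign H = (0, 0), V = (1, 0), J = (0, 1), R = (3, 4) — the answer is frame-independent, so this choice is without loss of generality.
1. S is the midpoint of JV ⇒ S = (1/2, 1/2)
2. K is the midpoint of VR ⇒ K = (2, 2)
3. Q is the centroid of triangle HJK ⇒ Q = (2/3, 1)
line SQ meets JK at L = (4/5, 7/5)
Q = S + t·(L−S) with t = 5/9, so SQ:QL = 5/9:4/9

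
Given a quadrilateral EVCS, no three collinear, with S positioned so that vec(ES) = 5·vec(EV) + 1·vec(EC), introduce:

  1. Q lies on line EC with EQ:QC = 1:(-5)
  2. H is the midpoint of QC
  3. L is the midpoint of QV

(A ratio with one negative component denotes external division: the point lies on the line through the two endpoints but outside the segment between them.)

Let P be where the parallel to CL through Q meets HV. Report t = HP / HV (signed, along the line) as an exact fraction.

Work in coordinates with E = (0, 0), V = (1, 0), C = (0, 1), S = (5, 1).
1. Q lies on line EC with EQ:QC = 1:(-5) ⇒ Q = (0, -1/4)
2. H is the midpoint of QC ⇒ H = (0, 3/8)
3. L is the midpoint of QV ⇒ L = (1/2, -1/8)
through Q parallel to CL: direction (1/2, -9/8); meets HV at P = (-1/3, 1/2)
P = H + t·(V−H) with t = -1/3

t = -1/3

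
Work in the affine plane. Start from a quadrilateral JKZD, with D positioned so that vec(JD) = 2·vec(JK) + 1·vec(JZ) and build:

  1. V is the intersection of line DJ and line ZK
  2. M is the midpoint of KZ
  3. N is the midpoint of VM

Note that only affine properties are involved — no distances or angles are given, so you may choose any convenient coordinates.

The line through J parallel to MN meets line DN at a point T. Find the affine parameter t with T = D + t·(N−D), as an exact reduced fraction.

t = 3/2

Set J = (0, 0), K = (1, 0), Z = (0, 1), D = (2, 1); any affine frame gives the same invariant.
1. V is the intersection of line DJ and line ZK ⇒ V = (2/3, 1/3)
2. M is the midpoint of KZ ⇒ M = (1/2, 1/2)
3. N is the midpoint of VM ⇒ N = (7/12, 5/12)
through J parallel to MN: direction (1/12, -1/12); meets DN at T = (-1/8, 1/8)
T = D + t·(N−D) with t = 3/2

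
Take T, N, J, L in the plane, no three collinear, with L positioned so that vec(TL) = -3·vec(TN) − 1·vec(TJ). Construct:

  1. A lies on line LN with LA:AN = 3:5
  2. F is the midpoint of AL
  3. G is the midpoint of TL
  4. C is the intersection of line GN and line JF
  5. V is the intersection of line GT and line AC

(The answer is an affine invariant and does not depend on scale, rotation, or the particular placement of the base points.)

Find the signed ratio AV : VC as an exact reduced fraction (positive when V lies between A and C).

AV:VC = 109/56

Work in coordinates with T = (0, 0), N = (1, 0), J = (0, 1), L = (-3, -1).
1. A lies on line LN with LA:AN = 3:5 ⇒ A = (-3/2, -5/8)
2. F is the midpoint of AL ⇒ F = (-9/4, -13/16)
3. G is the midpoint of TL ⇒ G = (-3/2, -1/2)
4. C is the intersection of line GN and line JF ⇒ C = (-216/109, -65/109)
5. V is the intersection of line GT and line AC ⇒ V = (-20/11, -20/33)
V = A + t·(C−A) with t = 109/165, so AV:VC = t:(1−t) = 109/165:56/165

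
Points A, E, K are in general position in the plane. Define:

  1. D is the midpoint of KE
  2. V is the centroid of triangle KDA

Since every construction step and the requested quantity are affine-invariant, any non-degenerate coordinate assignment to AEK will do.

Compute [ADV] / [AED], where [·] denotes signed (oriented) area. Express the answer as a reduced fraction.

[ADV]:[AED] = 1/3

Work in coordinates with A = (0, 0), E = (1, 0), K = (0, 1).
1. D is the midpoint of KE ⇒ D = (1/2, 1/2)
2. V is the centroid of triangle KDA ⇒ V = (1/6, 1/2)
2·[ADV] = 1/6, 2·[AED] = 1/2
[ADV]:[AED] = 1/6:1/2 = 1/3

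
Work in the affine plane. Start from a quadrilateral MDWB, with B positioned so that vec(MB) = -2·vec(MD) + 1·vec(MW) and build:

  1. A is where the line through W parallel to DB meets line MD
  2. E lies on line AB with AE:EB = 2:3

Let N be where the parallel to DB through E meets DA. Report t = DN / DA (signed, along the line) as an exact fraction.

t = 3/5

Choose coordinates M = (0, 0), D = (1, 0), W = (0, 1), B = (-2, 1).
1. A is where the line through W parallel to DB meets line MD ⇒ A = (3, 0)
2. E lies on line AB with AE:EB = 2:3 ⇒ E = (1, 2/5)
through E parallel to DB: direction (-3, 1); meets DA at N = (11/5, 0)
N = D + t·(A−D) with t = 3/5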